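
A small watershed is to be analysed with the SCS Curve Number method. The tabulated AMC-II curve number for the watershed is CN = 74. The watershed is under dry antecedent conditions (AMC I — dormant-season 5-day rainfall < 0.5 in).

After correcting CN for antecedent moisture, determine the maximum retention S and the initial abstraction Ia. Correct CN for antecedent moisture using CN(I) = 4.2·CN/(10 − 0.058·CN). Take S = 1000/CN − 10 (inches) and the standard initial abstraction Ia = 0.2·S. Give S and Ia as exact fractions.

Adjust CN=74 to AMC I: 4.2·74/(10 − 0.058·74) → (1554/5) ÷ (1427/250) = 77700/1427 ≈ 54.450
S = 1000/(77700/1427) − 10 = 6500/777 in ≈ 8.366 in
Ia = 0.2·(6500/777) = 1300/777 in ≈ 1.673 in

S = 6500/777 in ≈ 8.366 in; Ia = 1300/777 in ≈ 1.673 in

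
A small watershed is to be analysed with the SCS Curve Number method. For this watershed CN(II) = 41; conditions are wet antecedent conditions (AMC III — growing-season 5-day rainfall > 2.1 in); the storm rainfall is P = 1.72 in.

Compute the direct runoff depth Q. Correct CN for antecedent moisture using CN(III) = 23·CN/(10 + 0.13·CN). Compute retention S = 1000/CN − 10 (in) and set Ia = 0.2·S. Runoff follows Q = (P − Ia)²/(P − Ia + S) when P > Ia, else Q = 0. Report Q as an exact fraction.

Wet (AMC III): CN(III) = 23·41/(10 + 0.13·41) = 943/(1533/100) = 94300/1533 ≈ 61.513
S = 1000/(94300/1533) − 10 = 5900/943 in ≈ 6.257 in
Ia = 0.2S: 0.2·6.257 = 1.251 in (exactly 1180/943)
Excess rainfall: 1.720 − 1.251 = 0.469 in; P > Ia so Q > 0
Runoff Q = (P−Ia)²/(P−Ia+S) = (0.469)²/(0.469+6.257) = 122080401/3737792675 ≈ 0.033 in

Q = 122080401/3737792675 in ≈ 0.033 in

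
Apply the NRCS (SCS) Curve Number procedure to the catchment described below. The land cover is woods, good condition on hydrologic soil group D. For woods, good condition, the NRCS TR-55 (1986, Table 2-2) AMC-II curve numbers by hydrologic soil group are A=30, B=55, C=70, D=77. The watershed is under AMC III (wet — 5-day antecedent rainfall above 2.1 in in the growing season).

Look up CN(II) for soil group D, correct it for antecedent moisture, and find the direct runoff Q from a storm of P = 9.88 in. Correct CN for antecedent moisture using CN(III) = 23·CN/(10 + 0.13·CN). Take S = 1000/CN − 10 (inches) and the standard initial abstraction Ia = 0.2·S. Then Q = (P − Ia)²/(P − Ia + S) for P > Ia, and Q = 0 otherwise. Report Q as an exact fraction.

Q = 342953361/40461575 in ≈ 8.476 in

NRCS table: woods, good condition, soil group D → CN(II) = 77
CN(III) from CN(II)=77: (23·77)/(10 + 0.13·77) = 7700/87 ≈ 88.506
Max retention: S = 1000/(7700/87) − 10 = 100/77 in (≈ 1.299 in)
Ia = 0.2S: 0.2·1.299 = 0.260 in (exactly 20/77)
Since P=9.880 > Ia=0.260: effective rainfall P−Ia = 18519/1925 in
Q: (18519/1925)² ÷ (21019/1925) = 342953361/40461575 in (≈ 8.476 in)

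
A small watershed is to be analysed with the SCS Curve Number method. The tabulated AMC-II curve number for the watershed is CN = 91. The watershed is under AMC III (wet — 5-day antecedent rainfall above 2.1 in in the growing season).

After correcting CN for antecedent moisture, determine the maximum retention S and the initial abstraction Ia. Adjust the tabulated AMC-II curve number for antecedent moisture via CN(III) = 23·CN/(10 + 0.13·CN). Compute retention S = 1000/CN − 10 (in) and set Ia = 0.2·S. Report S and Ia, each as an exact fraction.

Adjust CN=91 to AMC III: 23·91/(10 + 0.13·91) → 2093 ÷ (2183/100) = 209300/2183 ≈ 95.877
Max retention: S = 1000/(209300/2183) − 10 = 900/2093 in (≈ 0.430 in)
Ia = 0.2S: 0.2·0.430 = 0.086 in (exactly 180/2093)

S = 900/2093 in ≈ 0.430 in; Ia = 180/2093 in ≈ 0.086 in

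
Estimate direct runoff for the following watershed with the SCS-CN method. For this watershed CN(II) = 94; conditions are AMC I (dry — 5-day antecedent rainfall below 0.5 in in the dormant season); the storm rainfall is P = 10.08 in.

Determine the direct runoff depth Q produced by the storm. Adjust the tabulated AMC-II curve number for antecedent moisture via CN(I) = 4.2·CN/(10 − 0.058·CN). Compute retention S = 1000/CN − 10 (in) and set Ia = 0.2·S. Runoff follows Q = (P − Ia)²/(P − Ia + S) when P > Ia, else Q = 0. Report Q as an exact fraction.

Q = 1616361616/191042075 in ≈ 8.461 in

Adjust CN=94 to AMC I: 4.2·94/(10 − 0.058·94) → (1974/5) ÷ (1137/250) = 32900/379 ≈ 86.807
S = 1000/(32900/379) − 10 = 500/329 in ≈ 1.520 in
Ia = 0.2·(500/329) = 100/329 in ≈ 0.304 in
Since P=10.080 > Ia=0.304: effective rainfall P−Ia = 80408/8225 in
Q: (80408/8225)² ÷ (92908/8225) = 1616361616/191042075 in (≈ 8.461 in)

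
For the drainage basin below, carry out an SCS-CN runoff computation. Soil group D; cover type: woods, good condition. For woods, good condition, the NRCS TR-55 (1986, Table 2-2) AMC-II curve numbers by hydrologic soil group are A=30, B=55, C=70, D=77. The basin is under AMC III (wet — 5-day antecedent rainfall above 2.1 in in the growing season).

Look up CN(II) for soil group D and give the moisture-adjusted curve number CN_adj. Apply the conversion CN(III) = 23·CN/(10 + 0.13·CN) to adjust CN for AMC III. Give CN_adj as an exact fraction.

NRCS table: woods, good condition, soil group D → CN(II) = 77
Wet (AMC III): CN(III) = 23·77/(10 + 0.13·77) = 1771/(2001/100) = 7700/87 ≈ 88.506

CN_adj = 7700/87 ≈ 88.506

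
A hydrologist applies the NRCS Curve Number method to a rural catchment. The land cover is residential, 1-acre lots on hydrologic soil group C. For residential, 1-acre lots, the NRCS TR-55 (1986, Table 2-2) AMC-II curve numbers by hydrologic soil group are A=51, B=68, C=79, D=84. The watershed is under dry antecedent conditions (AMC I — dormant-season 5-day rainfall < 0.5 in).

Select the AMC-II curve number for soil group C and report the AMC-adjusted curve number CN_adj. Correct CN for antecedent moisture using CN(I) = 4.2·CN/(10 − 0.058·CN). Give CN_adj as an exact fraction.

NRCS table: residential, 1-acre lots, soil group C → CN(II) = 79
Dry (AMC I): CN(I) = 4.2·79/(10 − 0.058·79) = (1659/5)/(2709/500) = 7900/129 ≈ 61.240

CN_adj = 7900/129 ≈ 61.240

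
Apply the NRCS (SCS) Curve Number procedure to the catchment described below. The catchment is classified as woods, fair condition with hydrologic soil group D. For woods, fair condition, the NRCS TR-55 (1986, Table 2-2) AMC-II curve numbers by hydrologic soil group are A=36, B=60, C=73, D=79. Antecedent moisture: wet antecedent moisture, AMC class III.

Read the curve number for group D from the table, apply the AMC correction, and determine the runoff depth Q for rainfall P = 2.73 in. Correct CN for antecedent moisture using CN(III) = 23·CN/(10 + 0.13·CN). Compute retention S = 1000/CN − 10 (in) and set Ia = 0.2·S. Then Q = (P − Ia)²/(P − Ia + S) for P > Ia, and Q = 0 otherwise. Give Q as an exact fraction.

Q = 9816820461/5745535700 in ≈ 1.709 in

NRCS table: woods, fair condition, soil group D → CN(II) = 79
Wet (AMC III): CN(III) = 23·79/(10 + 0.13·79) = 1817/(2027/100) = 181700/2027 ≈ 89.640
S = 1000/(181700/2027) − 10 = 2100/1817 in ≈ 1.156 in
Ia = 0.2·(2100/1817) = 420/1817 in ≈ 0.231 in
Excess rainfall: 2.730 − 0.231 = 2.499 in; P > Ia so Q > 0
Runoff Q = (P−Ia)²/(P−Ia+S) = (2.499)²/(2.499+1.156) = 9816820461/5745535700 ≈ 1.709 in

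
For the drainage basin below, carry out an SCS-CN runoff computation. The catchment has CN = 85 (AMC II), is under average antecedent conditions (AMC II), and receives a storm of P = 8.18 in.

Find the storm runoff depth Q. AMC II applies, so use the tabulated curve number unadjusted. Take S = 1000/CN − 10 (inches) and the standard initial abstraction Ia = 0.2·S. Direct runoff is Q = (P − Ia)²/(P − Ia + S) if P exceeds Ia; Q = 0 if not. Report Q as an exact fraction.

Q = 44262409/6930050 in ≈ 6.387 in

AMC II — tabulated CN = 85 applies directly.
Max retention: S = 1000/85 − 10 = 30/17 in (≈ 1.765 in)
Ia = 0.2·(30/17) = 6/17 in ≈ 0.353 in
P − Ia = 8.180 − 0.353 = 6653/850 ≈ 7.827 in (> 0, runoff occurs)
Runoff Q = (P−Ia)²/(P−Ia+S) = (7.827)²/(7.827+1.765) = 44262409/6930050 ≈ 6.387 in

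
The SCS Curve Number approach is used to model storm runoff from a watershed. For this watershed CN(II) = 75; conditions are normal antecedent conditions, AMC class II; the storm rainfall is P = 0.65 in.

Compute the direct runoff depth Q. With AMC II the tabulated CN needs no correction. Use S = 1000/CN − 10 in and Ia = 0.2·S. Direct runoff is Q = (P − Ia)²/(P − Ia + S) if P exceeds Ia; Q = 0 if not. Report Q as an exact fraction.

Q = 0 in ≈ 0.000 in

CN(II) = 75; AMC II needs no correction.
Max retention: S = 1000/75 − 10 = 10/3 in (≈ 3.333 in)
Ia = 0.2·(10/3) = 2/3 in ≈ 0.667 in
P = 0.650 ≤ Ia = 0.667 in: entire storm abstracted, Q = 0.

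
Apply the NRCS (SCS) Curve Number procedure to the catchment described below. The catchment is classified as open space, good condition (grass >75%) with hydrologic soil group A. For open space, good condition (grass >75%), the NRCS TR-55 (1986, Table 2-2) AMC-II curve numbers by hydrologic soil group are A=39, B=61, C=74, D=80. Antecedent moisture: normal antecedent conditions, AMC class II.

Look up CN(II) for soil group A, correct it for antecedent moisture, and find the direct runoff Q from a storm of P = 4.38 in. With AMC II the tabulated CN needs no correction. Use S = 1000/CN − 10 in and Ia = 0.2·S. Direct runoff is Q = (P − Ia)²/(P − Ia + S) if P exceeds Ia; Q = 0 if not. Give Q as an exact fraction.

Q = 5958481/64234950 in ≈ 0.093 in

NRCS table: open space, good condition (grass >75%), soil group A → CN(II) = 39
Average conditions: CN = 39 (no AMC adjustment).
Max retention: S = 1000/39 − 10 = 610/39 in (≈ 15.641 in)
Ia = 0.2S: 0.2·15.641 = 3.128 in (exactly 122/39)
Since P=4.380 > Ia=3.128: effective rainfall P−Ia = 2441/1950 in
Q = (2441/1950)²/((2441/1950) + 610/39) = (5958481/3802500)/(32941/1950) = 5958481/64234950 in ≈ 0.093 in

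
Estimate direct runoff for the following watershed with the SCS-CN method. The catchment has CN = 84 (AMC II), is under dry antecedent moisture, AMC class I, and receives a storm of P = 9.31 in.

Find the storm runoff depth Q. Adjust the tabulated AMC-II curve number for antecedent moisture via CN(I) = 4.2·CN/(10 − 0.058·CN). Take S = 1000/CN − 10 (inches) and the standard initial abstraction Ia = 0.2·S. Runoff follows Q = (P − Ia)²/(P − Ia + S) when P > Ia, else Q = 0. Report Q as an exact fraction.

CN(I) from CN(II)=84: (4.2·84)/(10 − 0.058·84) = 44100/641 ≈ 68.799
Retention S: 1000/CN − 10 with CN=68.799 → S = 2000/441 ≈ 4.535 in
Ia = 0.2S: 0.2·4.535 = 0.907 in (exactly 400/441)
P − Ia = 9.310 − 0.907 = 370571/44100 ≈ 8.403 in (> 0, runoff occurs)
Runoff Q = (P−Ia)²/(P−Ia+S) = (8.403)²/(8.403+4.535) = 137322866041/25162181100 ≈ 5.458 in

Q = 137322866041/25162181100 in ≈ 5.458 in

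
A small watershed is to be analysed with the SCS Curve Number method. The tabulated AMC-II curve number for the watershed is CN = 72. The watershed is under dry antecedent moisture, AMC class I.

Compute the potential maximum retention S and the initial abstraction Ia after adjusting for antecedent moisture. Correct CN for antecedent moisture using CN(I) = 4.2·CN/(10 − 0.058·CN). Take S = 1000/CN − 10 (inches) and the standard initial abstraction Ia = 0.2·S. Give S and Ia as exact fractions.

Dry (AMC I): CN(I) = 4.2·72/(10 − 0.058·72) = (1512/5)/(728/125) = 675/13 ≈ 51.923
S = 1000/(675/13) − 10 = 250/27 in ≈ 9.259 in
Ia = 0.2S: 0.2·9.259 = 1.852 in (exactly 50/27)

S = 250/27 in ≈ 9.259 in; Ia = 50/27 in ≈ 1.852 in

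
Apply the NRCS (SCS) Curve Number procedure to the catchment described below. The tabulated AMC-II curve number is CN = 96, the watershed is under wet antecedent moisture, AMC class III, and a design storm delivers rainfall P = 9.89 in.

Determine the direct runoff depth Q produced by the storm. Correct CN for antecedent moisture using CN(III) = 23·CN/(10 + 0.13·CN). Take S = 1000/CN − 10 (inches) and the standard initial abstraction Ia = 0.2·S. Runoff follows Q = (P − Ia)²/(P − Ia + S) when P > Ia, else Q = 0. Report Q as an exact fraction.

Q = 4622776081/477762900 in ≈ 9.676 in

CN(III) from CN(II)=96: (23·96)/(10 + 0.13·96) = 27600/281 ≈ 98.221
Max retention: S = 1000/(27600/281) − 10 = 25/138 in (≈ 0.181 in)
Ia = 0.2·(25/138) = 5/138 in ≈ 0.036 in
P − Ia = 9.890 − 0.036 = 67991/6900 ≈ 9.854 in (> 0, runoff occurs)
Runoff Q = (P−Ia)²/(P−Ia+S) = (9.854)²/(9.854+0.181) = 4622776081/477762900 ≈ 9.676 in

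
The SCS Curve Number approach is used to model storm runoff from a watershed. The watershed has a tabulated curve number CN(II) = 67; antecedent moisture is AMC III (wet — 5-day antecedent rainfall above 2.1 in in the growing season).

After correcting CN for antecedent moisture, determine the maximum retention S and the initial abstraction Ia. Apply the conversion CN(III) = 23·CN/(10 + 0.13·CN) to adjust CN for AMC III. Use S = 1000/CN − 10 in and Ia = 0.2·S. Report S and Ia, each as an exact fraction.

Adjust CN=67 to AMC III: 23·67/(10 + 0.13·67) → 1541 ÷ (1871/100) = 154100/1871 ≈ 82.362
Retention S: 1000/CN − 10 with CN=82.362 → S = 3300/1541 ≈ 2.141 in
Ia = 0.2·(3300/1541) = 660/1541 in ≈ 0.428 in

S = 3300/1541 in ≈ 2.141 in; Ia = 660/1541 in ≈ 0.428 in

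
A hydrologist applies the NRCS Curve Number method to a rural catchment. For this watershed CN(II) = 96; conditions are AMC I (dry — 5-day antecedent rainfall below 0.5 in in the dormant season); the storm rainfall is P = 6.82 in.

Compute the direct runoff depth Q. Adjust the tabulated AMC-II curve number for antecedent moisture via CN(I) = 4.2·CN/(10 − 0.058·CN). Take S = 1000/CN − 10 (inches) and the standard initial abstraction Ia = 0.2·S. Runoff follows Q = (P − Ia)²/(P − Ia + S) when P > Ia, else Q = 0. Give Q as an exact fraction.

Q = 217528082/37773225 in ≈ 5.759 in

Dry (AMC I): CN(I) = 4.2·96/(10 − 0.058·96) = (2016/5)/(554/125) = 25200/277 ≈ 90.975
Retention S: 1000/CN − 10 with CN=90.975 → S = 125/126 ≈ 0.992 in
Ia = 0.2S: 0.2·0.992 = 0.198 in (exactly 25/126)
Since P=6.820 > Ia=0.198: effective rainfall P−Ia = 10429/1575 in
Runoff Q = (P−Ia)²/(P−Ia+S) = (6.622)²/(6.622+0.992) = 217528082/37773225 ≈ 5.759 in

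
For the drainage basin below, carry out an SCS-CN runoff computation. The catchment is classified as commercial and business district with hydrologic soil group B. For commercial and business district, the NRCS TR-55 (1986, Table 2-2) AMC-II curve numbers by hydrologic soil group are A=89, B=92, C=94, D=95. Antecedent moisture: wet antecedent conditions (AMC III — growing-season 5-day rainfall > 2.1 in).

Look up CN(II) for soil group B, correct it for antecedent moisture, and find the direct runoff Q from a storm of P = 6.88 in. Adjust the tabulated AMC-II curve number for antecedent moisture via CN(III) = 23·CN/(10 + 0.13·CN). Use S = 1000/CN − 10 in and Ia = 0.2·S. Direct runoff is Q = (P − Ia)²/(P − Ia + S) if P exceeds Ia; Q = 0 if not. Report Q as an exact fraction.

Q = 2024460036/314054075 in ≈ 6.446 in

NRCS table: commercial and business district, soil group B → CN(II) = 92
Adjust CN=92 to AMC III: 23·92/(10 + 0.13·92) → 2116 ÷ (549/25) = 52900/549 ≈ 96.357
Max retention: S = 1000/(52900/549) − 10 = 200/529 in (≈ 0.378 in)
Ia = 0.2S: 0.2·0.378 = 0.076 in (exactly 40/529)
Excess rainfall: 6.880 − 0.076 = 6.804 in; P > Ia so Q > 0
Q: (89988/13225)² ÷ (94988/13225) = 2024460036/314054075 in (≈ 6.446 in)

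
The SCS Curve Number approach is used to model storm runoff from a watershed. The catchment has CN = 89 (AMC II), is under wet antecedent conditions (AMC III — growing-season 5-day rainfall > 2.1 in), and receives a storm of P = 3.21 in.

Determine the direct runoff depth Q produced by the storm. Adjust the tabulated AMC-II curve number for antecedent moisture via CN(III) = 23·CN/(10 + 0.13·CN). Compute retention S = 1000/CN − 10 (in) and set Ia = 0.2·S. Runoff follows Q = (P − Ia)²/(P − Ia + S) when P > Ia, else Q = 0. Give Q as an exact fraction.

Adjust CN=89 to AMC III: 23·89/(10 + 0.13·89) → 2047 ÷ (2157/100) = 204700/2157 ≈ 94.900
S = 1000/(204700/2157) − 10 = 1100/2047 in ≈ 0.537 in
Initial abstraction Ia = S/5 = (1100/2047)/5 = 220/2047 ≈ 0.107 in
Excess rainfall: 3.210 − 0.107 = 3.103 in; P > Ia so Q > 0
Runoff Q = (P−Ia)²/(P−Ia+S) = (3.103)²/(3.103+0.537) = 403335497569/152519308900 ≈ 2.644 in

Q = 403335497569/152519308900 in ≈ 2.644 in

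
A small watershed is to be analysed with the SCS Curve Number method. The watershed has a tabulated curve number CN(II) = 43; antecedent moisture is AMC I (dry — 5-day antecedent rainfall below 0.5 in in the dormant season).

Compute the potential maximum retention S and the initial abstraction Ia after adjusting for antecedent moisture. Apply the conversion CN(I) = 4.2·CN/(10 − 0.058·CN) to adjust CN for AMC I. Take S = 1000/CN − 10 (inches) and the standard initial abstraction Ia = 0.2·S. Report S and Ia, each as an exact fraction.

Adjust CN=43 to AMC I: 4.2·43/(10 − 0.058·43) → (903/5) ÷ (3753/500) = 30100/1251 ≈ 24.061
S = 1000/(30100/1251) − 10 = 9500/301 in ≈ 31.561 in
Ia = 0.2S: 0.2·31.561 = 6.312 in (exactly 1900/301)

S = 9500/301 in ≈ 31.561 in; Ia = 1900/301 in ≈ 6.312 in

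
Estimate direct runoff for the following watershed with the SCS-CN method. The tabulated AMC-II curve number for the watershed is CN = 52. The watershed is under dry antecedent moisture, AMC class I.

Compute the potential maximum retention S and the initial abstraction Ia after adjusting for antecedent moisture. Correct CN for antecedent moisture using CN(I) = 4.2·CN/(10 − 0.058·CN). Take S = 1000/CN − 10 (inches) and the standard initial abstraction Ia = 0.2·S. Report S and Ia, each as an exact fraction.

CN(I) from CN(II)=52: (4.2·52)/(10 − 0.058·52) = 9100/291 ≈ 31.271
Retention S: 1000/CN − 10 with CN=31.271 → S = 2000/91 ≈ 21.978 in
Ia = 0.2S: 0.2·21.978 = 4.396 in (exactly 400/91)

S = 2000/91 in ≈ 21.978 in; Ia = 400/91 in ≈ 4.396 in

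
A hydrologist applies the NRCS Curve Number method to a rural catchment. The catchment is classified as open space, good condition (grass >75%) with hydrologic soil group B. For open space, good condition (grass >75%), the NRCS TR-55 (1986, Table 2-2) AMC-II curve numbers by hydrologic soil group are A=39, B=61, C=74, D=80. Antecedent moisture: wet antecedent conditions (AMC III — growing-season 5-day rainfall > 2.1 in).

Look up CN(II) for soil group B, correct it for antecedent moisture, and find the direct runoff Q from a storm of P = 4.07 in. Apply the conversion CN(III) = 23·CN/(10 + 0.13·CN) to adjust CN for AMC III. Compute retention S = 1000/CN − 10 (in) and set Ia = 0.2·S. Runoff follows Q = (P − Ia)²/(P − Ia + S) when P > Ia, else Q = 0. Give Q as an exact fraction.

NRCS table: open space, good condition (grass >75%), soil group B → CN(II) = 61
Adjust CN=61 to AMC III: 23·61/(10 + 0.13·61) → 1403 ÷ (1793/100) = 140300/1793 ≈ 78.249
S = 1000/(140300/1793) − 10 = 3900/1403 in ≈ 2.780 in
Ia = 0.2S: 0.2·2.780 = 0.556 in (exactly 780/1403)
Excess rainfall: 4.070 − 0.556 = 3.514 in; P > Ia so Q > 0
Runoff Q = (P−Ia)²/(P−Ia+S) = (3.514)²/(3.514+2.780) = 243069706441/123887846300 ≈ 1.962 in

Q = 243069706441/123887846300 in ≈ 1.962 in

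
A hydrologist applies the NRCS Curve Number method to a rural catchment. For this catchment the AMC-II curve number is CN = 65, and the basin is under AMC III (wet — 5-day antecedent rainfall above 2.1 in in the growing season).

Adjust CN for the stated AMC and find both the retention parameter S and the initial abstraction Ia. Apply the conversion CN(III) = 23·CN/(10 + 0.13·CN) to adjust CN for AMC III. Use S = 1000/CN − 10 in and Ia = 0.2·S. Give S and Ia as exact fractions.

S = 700/299 in ≈ 2.341 in; Ia = 140/299 in ≈ 0.468 in

CN(III) from CN(II)=65: (23·65)/(10 + 0.13·65) = 29900/369 ≈ 81.030
Max retention: S = 1000/(29900/369) − 10 = 700/299 in (≈ 2.341 in)
Ia = 0.2·(700/299) = 140/299 in ≈ 0.468 in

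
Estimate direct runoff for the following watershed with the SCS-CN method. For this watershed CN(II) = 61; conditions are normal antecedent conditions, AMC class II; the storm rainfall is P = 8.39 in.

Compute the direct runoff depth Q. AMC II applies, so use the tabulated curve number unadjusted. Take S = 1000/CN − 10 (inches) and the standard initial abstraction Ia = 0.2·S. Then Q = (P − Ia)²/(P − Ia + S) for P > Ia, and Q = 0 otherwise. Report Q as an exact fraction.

Q = 1881737641/502511900 in ≈ 3.745 in

Average conditions: CN = 61 (no AMC adjustment).
S = 1000/61 − 10 = 390/61 in ≈ 6.393 in
Ia = 0.2·(390/61) = 78/61 in ≈ 1.279 in
Since P=8.390 > Ia=1.279: effective rainfall P−Ia = 43379/6100 in
Runoff Q = (P−Ia)²/(P−Ia+S) = (7.111)²/(7.111+6.393) = 1881737641/502511900 ≈ 3.745 in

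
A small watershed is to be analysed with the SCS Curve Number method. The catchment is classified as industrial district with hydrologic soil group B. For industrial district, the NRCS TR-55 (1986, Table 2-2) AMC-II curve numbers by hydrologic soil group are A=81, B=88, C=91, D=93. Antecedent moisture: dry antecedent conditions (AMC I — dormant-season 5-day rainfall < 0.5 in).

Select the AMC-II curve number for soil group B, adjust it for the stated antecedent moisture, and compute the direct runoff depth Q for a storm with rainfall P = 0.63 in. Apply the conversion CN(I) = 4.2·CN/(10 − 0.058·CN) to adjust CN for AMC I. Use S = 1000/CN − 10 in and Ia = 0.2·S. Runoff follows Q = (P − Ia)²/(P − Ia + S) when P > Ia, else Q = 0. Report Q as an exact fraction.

NRCS table: industrial district, soil group B → CN(II) = 88
Dry (AMC I): CN(I) = 4.2·88/(10 − 0.058·88) = (1848/5)/(612/125) = 3850/51 ≈ 75.490
S = 1000/(3850/51) − 10 = 250/77 in ≈ 3.247 in
Initial abstraction Ia = S/5 = (250/77)/5 = 50/77 ≈ 0.649 in
P = 0.630 ≤ Ia = 0.649 in: entire storm abstracted, Q = 0.

Q = 0 in ≈ 0.000 in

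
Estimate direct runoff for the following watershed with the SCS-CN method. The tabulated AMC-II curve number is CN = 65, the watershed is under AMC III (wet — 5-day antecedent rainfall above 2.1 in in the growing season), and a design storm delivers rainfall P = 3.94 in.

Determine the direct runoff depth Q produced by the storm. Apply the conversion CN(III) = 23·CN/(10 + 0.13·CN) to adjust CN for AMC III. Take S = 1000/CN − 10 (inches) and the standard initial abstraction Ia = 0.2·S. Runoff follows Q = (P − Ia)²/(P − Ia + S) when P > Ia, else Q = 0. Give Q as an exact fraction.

Q = 2693921409/1299199850 in ≈ 2.074 in

Adjust CN=65 to AMC III: 23·65/(10 + 0.13·65) → 1495 ÷ (369/20) = 29900/369 ≈ 81.030
Retention S: 1000/CN − 10 with CN=81.030 → S = 700/299 ≈ 2.341 in
Ia = 0.2S: 0.2·2.341 = 0.468 in (exactly 140/299)
P − Ia = 3.940 − 0.468 = 51903/14950 ≈ 3.472 in (> 0, runoff occurs)
Q = (51903/14950)²/((51903/14950) + 700/299) = (2693921409/223502500)/(86903/14950) = 2693921409/1299199850 in ≈ 2.074 in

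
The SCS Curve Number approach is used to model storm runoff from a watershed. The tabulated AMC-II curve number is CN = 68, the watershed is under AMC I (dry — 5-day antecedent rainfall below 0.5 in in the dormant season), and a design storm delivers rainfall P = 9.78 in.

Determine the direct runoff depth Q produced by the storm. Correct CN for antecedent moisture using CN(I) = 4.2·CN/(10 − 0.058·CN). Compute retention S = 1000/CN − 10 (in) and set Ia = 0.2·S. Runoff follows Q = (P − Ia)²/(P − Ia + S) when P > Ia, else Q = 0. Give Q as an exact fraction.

Q = 18109892329/5972128050 in ≈ 3.032 in

Dry (AMC I): CN(I) = 4.2·68/(10 − 0.058·68) = (1428/5)/(757/125) = 35700/757 ≈ 47.160
Max retention: S = 1000/(35700/757) − 10 = 4000/357 in (≈ 11.204 in)
Initial abstraction Ia = S/5 = (4000/357)/5 = 800/357 ≈ 2.241 in
P − Ia = 9.780 − 2.241 = 134573/17850 ≈ 7.539 in (> 0, runoff occurs)
Q: (134573/17850)² ÷ (334573/17850) = 18109892329/5972128050 in (≈ 3.032 in)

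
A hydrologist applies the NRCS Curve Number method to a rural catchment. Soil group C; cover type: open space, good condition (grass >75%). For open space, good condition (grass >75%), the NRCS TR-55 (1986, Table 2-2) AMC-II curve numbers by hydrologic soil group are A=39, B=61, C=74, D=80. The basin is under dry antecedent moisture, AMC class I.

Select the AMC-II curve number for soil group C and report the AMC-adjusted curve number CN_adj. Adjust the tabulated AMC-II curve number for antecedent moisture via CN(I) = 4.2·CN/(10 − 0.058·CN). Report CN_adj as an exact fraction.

NRCS table: open space, good condition (grass >75%), soil group C → CN(II) = 74
Dry (AMC I): CN(I) = 4.2·74/(10 − 0.058·74) = (1554/5)/(1427/250) = 77700/1427 ≈ 54.450

CN_adj = 77700/1427 ≈ 54.450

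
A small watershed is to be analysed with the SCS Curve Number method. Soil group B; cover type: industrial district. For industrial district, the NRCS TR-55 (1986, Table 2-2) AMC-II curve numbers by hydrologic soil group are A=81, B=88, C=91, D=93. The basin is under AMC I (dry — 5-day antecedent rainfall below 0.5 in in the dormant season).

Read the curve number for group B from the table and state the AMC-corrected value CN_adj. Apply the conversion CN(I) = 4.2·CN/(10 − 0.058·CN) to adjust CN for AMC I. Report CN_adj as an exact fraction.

NRCS table: industrial district, soil group B → CN(II) = 88
Adjust CN=88 to AMC I: 4.2·88/(10 − 0.058·88) → (1848/5) ÷ (612/125) = 3850/51 ≈ 75.490

CN_adj = 3850/51 ≈ 75.490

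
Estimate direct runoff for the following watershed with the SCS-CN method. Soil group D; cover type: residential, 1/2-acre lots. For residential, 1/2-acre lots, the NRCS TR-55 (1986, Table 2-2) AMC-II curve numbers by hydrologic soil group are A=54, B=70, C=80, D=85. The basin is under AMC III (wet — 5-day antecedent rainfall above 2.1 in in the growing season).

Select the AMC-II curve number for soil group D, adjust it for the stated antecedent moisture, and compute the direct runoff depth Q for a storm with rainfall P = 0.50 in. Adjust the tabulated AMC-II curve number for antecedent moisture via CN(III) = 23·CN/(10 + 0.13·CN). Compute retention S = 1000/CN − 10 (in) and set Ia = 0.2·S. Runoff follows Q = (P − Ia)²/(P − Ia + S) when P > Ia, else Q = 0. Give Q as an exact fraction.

NRCS table: residential, 1/2-acre lots, soil group D → CN(II) = 85
CN(III) from CN(II)=85: (23·85)/(10 + 0.13·85) = 39100/421 ≈ 92.874
S = 1000/(39100/421) − 10 = 300/391 in ≈ 0.767 in
Initial abstraction Ia = S/5 = (300/391)/5 = 60/391 ≈ 0.153 in
P − Ia = 0.500 − 0.153 = 271/782 ≈ 0.347 in (> 0, runoff occurs)
Runoff Q = (P−Ia)²/(P−Ia+S) = (0.347)²/(0.347+0.767) = 73441/681122 ≈ 0.108 in

Q = 73441/681122 in ≈ 0.108 in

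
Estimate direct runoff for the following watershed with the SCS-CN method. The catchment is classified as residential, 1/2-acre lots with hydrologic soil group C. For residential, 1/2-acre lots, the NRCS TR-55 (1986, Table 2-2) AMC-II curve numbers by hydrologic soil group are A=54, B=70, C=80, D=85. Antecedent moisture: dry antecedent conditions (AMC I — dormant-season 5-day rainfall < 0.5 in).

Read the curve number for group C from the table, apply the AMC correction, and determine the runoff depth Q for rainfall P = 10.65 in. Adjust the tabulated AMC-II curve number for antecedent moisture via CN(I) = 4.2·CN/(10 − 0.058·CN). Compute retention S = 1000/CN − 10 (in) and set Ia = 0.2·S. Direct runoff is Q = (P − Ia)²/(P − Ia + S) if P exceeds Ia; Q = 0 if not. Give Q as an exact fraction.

NRCS table: residential, 1/2-acre lots, soil group C → CN(II) = 80
Adjust CN=80 to AMC I: 4.2·80/(10 − 0.058·80) → 336 ÷ (134/25) = 4200/67 ≈ 62.687
Max retention: S = 1000/(4200/67) − 10 = 125/21 in (≈ 5.952 in)
Ia = 0.2·(125/21) = 25/21 in ≈ 1.190 in
Excess rainfall: 10.650 − 1.190 = 9.460 in; P > Ia so Q > 0
Runoff Q = (P−Ia)²/(P−Ia+S) = (9.460)²/(9.460+5.952) = 15784729/2718660 ≈ 5.806 in

Q = 15784729/2718660 in ≈ 5.806 in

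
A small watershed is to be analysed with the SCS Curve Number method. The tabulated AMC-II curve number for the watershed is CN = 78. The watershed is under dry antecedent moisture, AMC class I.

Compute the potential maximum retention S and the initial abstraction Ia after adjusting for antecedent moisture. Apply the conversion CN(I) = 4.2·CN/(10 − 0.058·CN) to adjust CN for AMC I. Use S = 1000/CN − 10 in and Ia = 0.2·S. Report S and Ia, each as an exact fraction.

S = 5500/819 in ≈ 6.716 in; Ia = 1100/819 in ≈ 1.343 in

Adjust CN=78 to AMC I: 4.2·78/(10 − 0.058·78) → (1638/5) ÷ (1369/250) = 81900/1369 ≈ 59.825
Retention S: 1000/CN − 10 with CN=59.825 → S = 5500/819 ≈ 6.716 in
Initial abstraction Ia = S/5 = (5500/819)/5 = 1100/819 ≈ 1.343 in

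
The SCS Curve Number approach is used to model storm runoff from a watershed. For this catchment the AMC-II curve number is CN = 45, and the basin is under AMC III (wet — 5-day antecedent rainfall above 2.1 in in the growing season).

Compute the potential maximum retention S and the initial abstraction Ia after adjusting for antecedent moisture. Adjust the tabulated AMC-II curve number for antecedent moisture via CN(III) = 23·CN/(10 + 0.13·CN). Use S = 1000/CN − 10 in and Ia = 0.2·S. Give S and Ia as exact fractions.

S = 1100/207 in ≈ 5.314 in; Ia = 220/207 in ≈ 1.063 in

Wet (AMC III): CN(III) = 23·45/(10 + 0.13·45) = 1035/(317/20) = 20700/317 ≈ 65.300
Max retention: S = 1000/(20700/317) − 10 = 1100/207 in (≈ 5.314 in)
Initial abstraction Ia = S/5 = (1100/207)/5 = 220/207 ≈ 1.063 in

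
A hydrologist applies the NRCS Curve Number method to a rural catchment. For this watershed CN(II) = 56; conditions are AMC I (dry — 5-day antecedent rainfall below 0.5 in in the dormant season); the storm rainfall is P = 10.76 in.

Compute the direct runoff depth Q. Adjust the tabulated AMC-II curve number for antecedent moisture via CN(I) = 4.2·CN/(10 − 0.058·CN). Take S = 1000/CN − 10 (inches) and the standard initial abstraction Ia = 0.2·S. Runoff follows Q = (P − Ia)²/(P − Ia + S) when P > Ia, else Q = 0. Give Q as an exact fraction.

Dry (AMC I): CN(I) = 4.2·56/(10 − 0.058·56) = (1176/5)/(844/125) = 7350/211 ≈ 34.834
S = 1000/(7350/211) − 10 = 2750/147 in ≈ 18.707 in
Initial abstraction Ia = S/5 = (2750/147)/5 = 550/147 ≈ 3.741 in
P − Ia = 10.760 − 3.741 = 25793/3675 ≈ 7.019 in (> 0, runoff occurs)
Q = (25793/3675)²/((25793/3675) + 2750/147) = (665278849/13505625)/(94543/3675) = 665278849/347445525 in ≈ 1.915 in

Q = 665278849/347445525 in ≈ 1.915 in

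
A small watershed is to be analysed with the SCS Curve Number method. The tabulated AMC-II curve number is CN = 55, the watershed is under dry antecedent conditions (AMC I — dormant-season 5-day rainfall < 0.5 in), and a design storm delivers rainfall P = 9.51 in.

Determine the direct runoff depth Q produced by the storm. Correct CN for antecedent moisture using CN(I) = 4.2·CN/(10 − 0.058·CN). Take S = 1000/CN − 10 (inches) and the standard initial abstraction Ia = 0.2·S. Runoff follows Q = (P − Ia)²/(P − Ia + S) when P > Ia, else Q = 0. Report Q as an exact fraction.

Q = 622857843/495949300 in ≈ 1.256 in

Adjust CN=55 to AMC I: 4.2·55/(10 − 0.058·55) → 231 ÷ (681/100) = 7700/227 ≈ 33.921
Retention S: 1000/CN − 10 with CN=33.921 → S = 1500/77 ≈ 19.481 in
Ia = 0.2·(1500/77) = 300/77 in ≈ 3.896 in
Since P=9.510 > Ia=3.896: effective rainfall P−Ia = 43227/7700 in
Runoff Q = (P−Ia)²/(P−Ia+S) = (5.614)²/(5.614+19.481) = 622857843/495949300 ≈ 1.256 in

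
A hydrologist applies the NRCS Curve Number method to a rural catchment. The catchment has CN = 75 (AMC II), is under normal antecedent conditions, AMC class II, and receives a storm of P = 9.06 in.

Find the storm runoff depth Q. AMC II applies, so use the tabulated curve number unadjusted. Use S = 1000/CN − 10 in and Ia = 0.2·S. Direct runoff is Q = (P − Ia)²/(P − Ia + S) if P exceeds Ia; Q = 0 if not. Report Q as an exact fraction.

Q = 1585081/263850 in ≈ 6.008 in

Average conditions: CN = 75 (no AMC adjustment).
Retention S: 1000/CN − 10 with CN=75.000 → S = 10/3 ≈ 3.333 in
Ia = 0.2·(10/3) = 2/3 in ≈ 0.667 in
Since P=9.060 > Ia=0.667: effective rainfall P−Ia = 1259/150 in
Q = (1259/150)²/((1259/150) + 10/3) = (1585081/22500)/(1759/150) = 1585081/263850 in ≈ 6.008 in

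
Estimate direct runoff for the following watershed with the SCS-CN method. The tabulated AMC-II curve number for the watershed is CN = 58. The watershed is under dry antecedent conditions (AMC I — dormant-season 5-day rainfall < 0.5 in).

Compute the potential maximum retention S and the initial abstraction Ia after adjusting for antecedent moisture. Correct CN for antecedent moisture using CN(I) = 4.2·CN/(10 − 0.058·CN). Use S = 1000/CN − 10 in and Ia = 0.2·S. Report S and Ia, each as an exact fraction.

Dry (AMC I): CN(I) = 4.2·58/(10 − 0.058·58) = (1218/5)/(1659/250) = 2900/79 ≈ 36.709
Max retention: S = 1000/(2900/79) − 10 = 500/29 in (≈ 17.241 in)
Ia = 0.2·(500/29) = 100/29 in ≈ 3.448 in

S = 500/29 in ≈ 17.241 in; Ia = 100/29 in ≈ 3.448 in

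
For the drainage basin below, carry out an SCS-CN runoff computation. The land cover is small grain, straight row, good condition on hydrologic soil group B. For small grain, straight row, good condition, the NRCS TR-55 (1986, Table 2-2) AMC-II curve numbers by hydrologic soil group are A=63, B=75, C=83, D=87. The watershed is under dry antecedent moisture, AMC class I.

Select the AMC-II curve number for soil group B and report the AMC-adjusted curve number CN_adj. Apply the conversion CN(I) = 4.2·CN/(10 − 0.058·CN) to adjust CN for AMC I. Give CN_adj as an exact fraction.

NRCS table: small grain, straight row, good condition, soil group B → CN(II) = 75
Dry (AMC I): CN(I) = 4.2·75/(10 − 0.058·75) = 315/(113/20) = 6300/113 ≈ 55.752

CN_adj = 6300/113 ≈ 55.752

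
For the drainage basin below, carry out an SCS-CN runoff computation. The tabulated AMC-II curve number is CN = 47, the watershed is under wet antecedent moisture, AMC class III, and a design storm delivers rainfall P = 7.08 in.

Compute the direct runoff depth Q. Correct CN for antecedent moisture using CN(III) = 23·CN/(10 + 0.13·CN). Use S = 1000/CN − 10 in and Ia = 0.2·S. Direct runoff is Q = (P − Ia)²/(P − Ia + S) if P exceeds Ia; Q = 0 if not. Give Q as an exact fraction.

Q = 27171236569/8035532425 in ≈ 3.381 in

Wet (AMC III): CN(III) = 23·47/(10 + 0.13·47) = 1081/(1611/100) = 108100/1611 ≈ 67.101
Retention S: 1000/CN − 10 with CN=67.101 → S = 5300/1081 ≈ 4.903 in
Ia = 0.2·(5300/1081) = 1060/1081 in ≈ 0.981 in
P − Ia = 7.080 − 0.981 = 164837/27025 ≈ 6.099 in (> 0, runoff occurs)
Q = (164837/27025)²/((164837/27025) + 5300/1081) = (27171236569/730350625)/(297337/27025) = 27171236569/8035532425 in ≈ 3.381 in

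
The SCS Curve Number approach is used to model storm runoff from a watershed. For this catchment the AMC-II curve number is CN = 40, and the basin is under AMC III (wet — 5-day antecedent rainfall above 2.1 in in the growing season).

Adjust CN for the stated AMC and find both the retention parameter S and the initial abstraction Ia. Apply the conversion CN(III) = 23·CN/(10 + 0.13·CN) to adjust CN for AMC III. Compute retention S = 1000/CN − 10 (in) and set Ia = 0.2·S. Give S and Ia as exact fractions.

Adjust CN=40 to AMC III: 23·40/(10 + 0.13·40) → 920 ÷ (76/5) = 1150/19 ≈ 60.526
S = 1000/(1150/19) − 10 = 150/23 in ≈ 6.522 in
Ia = 0.2S: 0.2·6.522 = 1.304 in (exactly 30/23)

S = 150/23 in ≈ 6.522 in; Ia = 30/23 in ≈ 1.304 in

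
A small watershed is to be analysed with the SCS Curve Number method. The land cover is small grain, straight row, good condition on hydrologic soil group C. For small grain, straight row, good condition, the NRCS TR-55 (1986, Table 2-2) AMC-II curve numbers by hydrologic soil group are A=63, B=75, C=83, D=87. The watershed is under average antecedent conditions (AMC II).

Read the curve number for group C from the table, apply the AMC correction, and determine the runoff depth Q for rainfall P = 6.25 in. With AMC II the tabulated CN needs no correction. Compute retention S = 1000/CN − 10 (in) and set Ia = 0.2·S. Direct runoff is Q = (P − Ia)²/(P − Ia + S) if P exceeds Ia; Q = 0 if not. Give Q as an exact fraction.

NRCS table: small grain, straight row, good condition, soil group C → CN(II) = 83
CN(II) = 83; AMC II needs no correction.
S = 1000/83 − 10 = 170/83 in ≈ 2.048 in
Ia = 0.2S: 0.2·2.048 = 0.410 in (exactly 34/83)
P − Ia = 6.250 − 0.410 = 1939/332 ≈ 5.840 in (> 0, runoff occurs)
Runoff Q = (P−Ia)²/(P−Ia+S) = (5.840)²/(5.840+2.048) = 3759721/869508 ≈ 4.324 in

Q = 3759721/869508 in ≈ 4.324 in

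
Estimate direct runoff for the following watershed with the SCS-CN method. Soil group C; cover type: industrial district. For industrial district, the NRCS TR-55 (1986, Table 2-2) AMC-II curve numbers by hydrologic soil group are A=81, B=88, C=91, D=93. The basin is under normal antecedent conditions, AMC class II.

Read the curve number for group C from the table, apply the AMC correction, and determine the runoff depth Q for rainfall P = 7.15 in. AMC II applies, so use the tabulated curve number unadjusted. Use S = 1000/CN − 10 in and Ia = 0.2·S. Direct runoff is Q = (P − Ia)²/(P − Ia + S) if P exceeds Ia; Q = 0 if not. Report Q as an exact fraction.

Q = 160098409/26304460 in ≈ 6.086 in

NRCS table: industrial district, soil group C → CN(II) = 91
Average conditions: CN = 91 (no AMC adjustment).
S = 1000/91 − 10 = 90/91 in ≈ 0.989 in
Ia = 0.2·(90/91) = 18/91 in ≈ 0.198 in
Excess rainfall: 7.150 − 0.198 = 6.952 in; P > Ia so Q > 0
Q = (12653/1820)²/((12653/1820) + 90/91) = (160098409/3312400)/(14453/1820) = 160098409/26304460 in ≈ 6.086 in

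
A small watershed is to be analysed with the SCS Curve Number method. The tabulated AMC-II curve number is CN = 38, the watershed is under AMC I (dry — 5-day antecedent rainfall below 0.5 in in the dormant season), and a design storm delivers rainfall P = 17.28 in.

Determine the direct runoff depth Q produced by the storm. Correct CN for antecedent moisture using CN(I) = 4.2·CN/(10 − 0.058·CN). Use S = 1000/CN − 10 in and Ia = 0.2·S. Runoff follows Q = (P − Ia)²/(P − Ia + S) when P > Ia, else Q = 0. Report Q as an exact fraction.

CN(I) from CN(II)=38: (4.2·38)/(10 − 0.058·38) = 39900/1949 ≈ 20.472
Max retention: S = 1000/(39900/1949) − 10 = 15500/399 in (≈ 38.847 in)
Ia = 0.2·(15500/399) = 3100/399 in ≈ 7.769 in
Excess rainfall: 17.280 − 7.769 = 9.511 in; P > Ia so Q > 0
Runoff Q = (P−Ia)²/(P−Ia+S) = (9.511)²/(9.511+38.847) = 562496089/300726300 ≈ 1.870 in

Q = 562496089/300726300 in ≈ 1.870 in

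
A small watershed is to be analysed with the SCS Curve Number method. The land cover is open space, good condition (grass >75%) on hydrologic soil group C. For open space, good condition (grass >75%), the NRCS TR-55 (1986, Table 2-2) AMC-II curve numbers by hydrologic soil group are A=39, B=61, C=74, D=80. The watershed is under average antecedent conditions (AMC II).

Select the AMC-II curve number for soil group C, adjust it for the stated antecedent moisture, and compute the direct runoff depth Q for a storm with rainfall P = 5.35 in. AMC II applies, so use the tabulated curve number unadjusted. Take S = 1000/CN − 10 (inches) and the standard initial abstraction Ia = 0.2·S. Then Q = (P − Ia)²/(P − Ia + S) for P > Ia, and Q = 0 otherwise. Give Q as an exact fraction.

Q = 11826721/4468860 in ≈ 2.646 in

NRCS table: open space, good condition (grass >75%), soil group C → CN(II) = 74
CN(II) = 74; AMC II needs no correction.
Max retention: S = 1000/74 − 10 = 130/37 in (≈ 3.514 in)
Ia = 0.2·(130/37) = 26/37 in ≈ 0.703 in
P − Ia = 5.350 − 0.703 = 3439/740 ≈ 4.647 in (> 0, runoff occurs)
Q: (3439/740)² ÷ (6039/740) = 11826721/4468860 in (≈ 2.646 in)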